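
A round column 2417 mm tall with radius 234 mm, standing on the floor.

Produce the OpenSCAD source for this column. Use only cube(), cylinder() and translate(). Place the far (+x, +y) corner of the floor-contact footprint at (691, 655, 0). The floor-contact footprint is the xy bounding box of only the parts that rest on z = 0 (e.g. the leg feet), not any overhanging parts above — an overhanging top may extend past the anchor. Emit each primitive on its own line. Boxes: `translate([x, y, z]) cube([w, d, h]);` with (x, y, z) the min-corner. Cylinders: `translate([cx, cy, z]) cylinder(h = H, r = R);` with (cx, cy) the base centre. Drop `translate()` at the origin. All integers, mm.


translate([457, 421, 0]) cylinder(h = 2417, r = 234);


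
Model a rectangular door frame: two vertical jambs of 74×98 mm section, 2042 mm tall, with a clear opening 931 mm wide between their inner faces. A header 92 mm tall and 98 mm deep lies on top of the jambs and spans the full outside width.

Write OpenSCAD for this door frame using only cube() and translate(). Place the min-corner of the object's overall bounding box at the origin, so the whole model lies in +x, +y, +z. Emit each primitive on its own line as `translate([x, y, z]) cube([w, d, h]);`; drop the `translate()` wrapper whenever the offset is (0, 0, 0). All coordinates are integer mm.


cube([74, 98, 2042]);
translate([1005, 0, 0]) cube([74, 98, 2042]);
translate([0, 0, 2042]) cube([1079, 98, 92]);


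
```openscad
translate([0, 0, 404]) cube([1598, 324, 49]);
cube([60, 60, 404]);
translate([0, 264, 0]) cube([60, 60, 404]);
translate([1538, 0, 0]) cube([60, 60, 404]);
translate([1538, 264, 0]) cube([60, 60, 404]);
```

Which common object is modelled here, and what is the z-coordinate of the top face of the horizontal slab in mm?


A bench. The seat-top height is 453 mm.

A long slab on four corner posts — a bench. The slab sits at z = 404 with thickness 49, so the top is 404 + 49 = 453 mm.


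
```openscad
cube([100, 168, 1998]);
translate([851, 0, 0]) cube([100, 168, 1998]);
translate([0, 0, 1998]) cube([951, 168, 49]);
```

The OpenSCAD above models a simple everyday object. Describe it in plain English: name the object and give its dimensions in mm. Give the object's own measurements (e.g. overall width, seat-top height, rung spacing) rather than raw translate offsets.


A door frame. The clear opening is 751 mm wide and 1998 mm high. Two 100 mm wide jambs, 168 mm deep, stand either side of the opening from the floor to the top of the opening. A 49 mm thick head sits across the top of both jambs, spanning the full outside width of the frame.


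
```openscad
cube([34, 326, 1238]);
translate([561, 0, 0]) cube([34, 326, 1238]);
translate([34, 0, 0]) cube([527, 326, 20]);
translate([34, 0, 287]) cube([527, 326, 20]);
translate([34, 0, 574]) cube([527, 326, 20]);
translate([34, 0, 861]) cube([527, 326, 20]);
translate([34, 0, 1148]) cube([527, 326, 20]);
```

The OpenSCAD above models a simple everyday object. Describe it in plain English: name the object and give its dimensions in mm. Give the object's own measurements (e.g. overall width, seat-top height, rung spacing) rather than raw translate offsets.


An open bookshelf. Two side panels, each 34 mm thick, 326 mm deep and 1238 mm tall, stand 595 mm apart (outside-to-outside). Between them sit 5 shelves, each 20 mm thick and 326 mm deep, spanning the full gap between the sides. The bottom shelf rests on the floor (its underside at z = 0) and the clear gap between one shelf's top and the next shelf's underside is 267 mm.


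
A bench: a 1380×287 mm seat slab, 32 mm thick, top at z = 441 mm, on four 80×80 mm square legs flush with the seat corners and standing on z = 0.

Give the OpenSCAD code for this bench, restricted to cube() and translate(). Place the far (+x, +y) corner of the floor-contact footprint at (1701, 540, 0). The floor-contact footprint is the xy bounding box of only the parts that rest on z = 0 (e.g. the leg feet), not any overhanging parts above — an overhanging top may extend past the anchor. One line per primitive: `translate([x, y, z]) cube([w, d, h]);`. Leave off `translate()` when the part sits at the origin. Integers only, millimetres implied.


// leg_h = 441 − 32 = 409
translate([321, 253, 409]) cube([1380, 287, 32]);
translate([321, 253, 0]) cube([80, 80, 409]);
translate([321, 460, 0]) cube([80, 80, 409]);
translate([1621, 253, 0]) cube([80, 80, 409]);
translate([1621, 460, 0]) cube([80, 80, 409]);


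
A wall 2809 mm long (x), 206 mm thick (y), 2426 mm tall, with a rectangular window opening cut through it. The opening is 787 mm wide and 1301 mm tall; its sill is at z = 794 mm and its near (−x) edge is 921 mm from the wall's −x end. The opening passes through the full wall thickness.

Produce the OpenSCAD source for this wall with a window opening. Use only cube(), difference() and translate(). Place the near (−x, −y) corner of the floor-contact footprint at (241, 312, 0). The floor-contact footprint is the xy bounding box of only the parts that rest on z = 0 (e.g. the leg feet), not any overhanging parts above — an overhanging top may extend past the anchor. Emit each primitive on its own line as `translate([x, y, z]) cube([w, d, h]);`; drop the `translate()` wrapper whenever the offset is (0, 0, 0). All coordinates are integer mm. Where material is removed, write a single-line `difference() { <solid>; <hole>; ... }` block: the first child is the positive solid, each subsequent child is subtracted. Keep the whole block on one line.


difference() { translate([241, 312, 0]) cube([2809, 206, 2426]); translate([1162, 312, 794]) cube([787, 206, 1301]); }


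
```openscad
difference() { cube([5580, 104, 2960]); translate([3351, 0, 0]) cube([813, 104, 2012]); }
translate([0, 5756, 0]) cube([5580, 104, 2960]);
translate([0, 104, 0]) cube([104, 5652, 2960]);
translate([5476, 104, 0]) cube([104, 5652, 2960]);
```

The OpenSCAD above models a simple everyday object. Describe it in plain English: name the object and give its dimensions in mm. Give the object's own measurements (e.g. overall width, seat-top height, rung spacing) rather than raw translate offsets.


A single room: four walls, each 2960 mm tall and 104 mm thick, enclosing an outside footprint 5580×5860 mm (x × y), no floor or roof. The front and back walls (−y and +y sides) run the full x-width; the side walls fit between their inner faces. A door opening 813 mm wide and 2012 mm tall is cut through the front wall from the floor up, its −x edge 3351 mm from the wall's −x end.


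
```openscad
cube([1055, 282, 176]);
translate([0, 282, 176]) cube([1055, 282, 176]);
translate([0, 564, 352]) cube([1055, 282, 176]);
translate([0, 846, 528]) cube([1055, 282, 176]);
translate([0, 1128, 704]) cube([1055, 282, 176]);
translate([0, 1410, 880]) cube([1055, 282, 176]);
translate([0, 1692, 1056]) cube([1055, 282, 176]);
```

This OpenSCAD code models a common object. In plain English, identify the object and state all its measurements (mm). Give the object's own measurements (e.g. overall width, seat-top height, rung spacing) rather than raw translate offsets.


A straight staircase of 7 solid steps. Each step is 1055 mm wide (x), 282 mm deep (y, the going) and 176 mm tall (the rise). The first step rests on the floor; each subsequent step sits one going further in +y and one rise higher in +z, directly behind and above the previous step with no overlap.


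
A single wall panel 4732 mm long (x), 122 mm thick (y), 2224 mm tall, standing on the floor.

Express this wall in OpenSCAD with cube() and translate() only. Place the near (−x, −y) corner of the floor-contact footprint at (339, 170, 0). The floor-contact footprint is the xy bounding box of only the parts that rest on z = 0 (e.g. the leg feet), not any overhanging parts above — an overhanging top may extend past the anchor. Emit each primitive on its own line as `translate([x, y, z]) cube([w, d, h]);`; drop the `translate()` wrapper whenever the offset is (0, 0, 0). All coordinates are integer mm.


translate([339, 170, 0]) cube([4732, 122, 2224]);


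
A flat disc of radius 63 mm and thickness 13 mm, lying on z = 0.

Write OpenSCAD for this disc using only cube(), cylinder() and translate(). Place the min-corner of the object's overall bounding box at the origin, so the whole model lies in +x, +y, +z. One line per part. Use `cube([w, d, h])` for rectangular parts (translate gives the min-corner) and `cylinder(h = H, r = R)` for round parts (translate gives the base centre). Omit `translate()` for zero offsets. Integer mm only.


translate([63, 63, 0]) cylinder(h = 13, r = 63);


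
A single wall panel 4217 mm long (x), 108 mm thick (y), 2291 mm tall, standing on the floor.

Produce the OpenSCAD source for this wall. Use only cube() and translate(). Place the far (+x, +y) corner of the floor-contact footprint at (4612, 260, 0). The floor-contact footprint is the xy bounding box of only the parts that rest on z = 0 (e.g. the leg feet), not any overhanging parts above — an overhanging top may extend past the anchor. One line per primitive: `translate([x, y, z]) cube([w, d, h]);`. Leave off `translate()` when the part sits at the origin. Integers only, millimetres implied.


translate([395, 152, 0]) cube([4217, 108, 2291]);


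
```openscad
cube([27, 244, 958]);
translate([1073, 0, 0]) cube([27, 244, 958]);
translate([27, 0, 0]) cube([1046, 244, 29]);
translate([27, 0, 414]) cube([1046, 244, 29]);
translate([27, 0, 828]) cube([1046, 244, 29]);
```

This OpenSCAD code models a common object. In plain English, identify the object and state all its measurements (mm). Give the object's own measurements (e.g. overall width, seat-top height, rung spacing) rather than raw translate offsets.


An open bookshelf. Two side panels, each 27 mm thick, 244 mm deep and 958 mm tall, stand 1100 mm apart (outside-to-outside). Between them sit 3 shelves, each 29 mm thick and 244 mm deep, spanning the full gap between the sides. The bottom shelf rests on the floor (its underside at z = 0) and the clear gap between one shelf's top and the next shelf's underside is 385 mm.


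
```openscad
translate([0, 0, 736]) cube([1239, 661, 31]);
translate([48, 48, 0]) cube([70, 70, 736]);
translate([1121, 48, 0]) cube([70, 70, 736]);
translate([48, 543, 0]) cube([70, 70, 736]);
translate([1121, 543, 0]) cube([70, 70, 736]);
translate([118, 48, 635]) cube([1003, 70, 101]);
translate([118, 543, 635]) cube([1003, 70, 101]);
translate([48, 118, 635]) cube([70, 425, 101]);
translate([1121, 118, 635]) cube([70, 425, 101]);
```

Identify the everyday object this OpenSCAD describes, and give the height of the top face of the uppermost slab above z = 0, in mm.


A table. The table height is 767 mm.

A 1239×661×31 slab sits at z = 736 on four 70 mm square posts — a table. The top surface is at 736 + 31 = 767 mm.


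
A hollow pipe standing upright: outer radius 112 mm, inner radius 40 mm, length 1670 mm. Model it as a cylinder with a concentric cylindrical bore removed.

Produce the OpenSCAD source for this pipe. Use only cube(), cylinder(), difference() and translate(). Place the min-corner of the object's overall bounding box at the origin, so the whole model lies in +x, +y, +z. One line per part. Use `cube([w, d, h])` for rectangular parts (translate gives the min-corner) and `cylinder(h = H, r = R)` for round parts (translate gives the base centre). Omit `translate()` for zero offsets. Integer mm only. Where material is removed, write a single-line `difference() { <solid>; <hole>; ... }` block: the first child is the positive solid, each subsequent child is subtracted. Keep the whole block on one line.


difference() { translate([112, 112, 0]) cylinder(h = 1670, r = 112); translate([112, 112, 0]) cylinder(h = 1670, r = 40); }


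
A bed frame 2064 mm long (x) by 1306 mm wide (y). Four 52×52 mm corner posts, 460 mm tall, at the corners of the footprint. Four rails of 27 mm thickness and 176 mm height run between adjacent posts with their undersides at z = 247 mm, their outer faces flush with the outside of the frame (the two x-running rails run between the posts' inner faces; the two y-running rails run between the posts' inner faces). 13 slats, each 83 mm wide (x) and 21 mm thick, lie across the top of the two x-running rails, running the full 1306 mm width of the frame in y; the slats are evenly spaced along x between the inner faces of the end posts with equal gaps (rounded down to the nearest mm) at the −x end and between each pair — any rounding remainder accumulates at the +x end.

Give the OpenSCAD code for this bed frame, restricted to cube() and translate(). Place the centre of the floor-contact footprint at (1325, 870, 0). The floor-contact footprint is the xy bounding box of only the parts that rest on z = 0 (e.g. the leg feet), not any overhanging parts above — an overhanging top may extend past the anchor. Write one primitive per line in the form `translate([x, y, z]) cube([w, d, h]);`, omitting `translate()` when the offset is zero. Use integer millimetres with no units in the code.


translate([293, 217, 0]) cube([52, 52, 460]);
translate([293, 1471, 0]) cube([52, 52, 460]);
translate([2305, 217, 0]) cube([52, 52, 460]);
translate([2305, 1471, 0]) cube([52, 52, 460]);
translate([345, 217, 247]) cube([1960, 27, 176]);
translate([345, 1496, 247]) cube([1960, 27, 176]);
translate([293, 269, 247]) cube([27, 1202, 176]);
translate([2330, 269, 247]) cube([27, 1202, 176]);
translate([407, 217, 423]) cube([83, 1306, 21]);
translate([552, 217, 423]) cube([83, 1306, 21]);
translate([697, 217, 423]) cube([83, 1306, 21]);
translate([842, 217, 423]) cube([83, 1306, 21]);
translate([987, 217, 423]) cube([83, 1306, 21]);
translate([1132, 217, 423]) cube([83, 1306, 21]);
translate([1277, 217, 423]) cube([83, 1306, 21]);
translate([1422, 217, 423]) cube([83, 1306, 21]);
translate([1567, 217, 423]) cube([83, 1306, 21]);
translate([1712, 217, 423]) cube([83, 1306, 21]);
translate([1857, 217, 423]) cube([83, 1306, 21]);
translate([2002, 217, 423]) cube([83, 1306, 21]);
translate([2147, 217, 423]) cube([83, 1306, 21]);


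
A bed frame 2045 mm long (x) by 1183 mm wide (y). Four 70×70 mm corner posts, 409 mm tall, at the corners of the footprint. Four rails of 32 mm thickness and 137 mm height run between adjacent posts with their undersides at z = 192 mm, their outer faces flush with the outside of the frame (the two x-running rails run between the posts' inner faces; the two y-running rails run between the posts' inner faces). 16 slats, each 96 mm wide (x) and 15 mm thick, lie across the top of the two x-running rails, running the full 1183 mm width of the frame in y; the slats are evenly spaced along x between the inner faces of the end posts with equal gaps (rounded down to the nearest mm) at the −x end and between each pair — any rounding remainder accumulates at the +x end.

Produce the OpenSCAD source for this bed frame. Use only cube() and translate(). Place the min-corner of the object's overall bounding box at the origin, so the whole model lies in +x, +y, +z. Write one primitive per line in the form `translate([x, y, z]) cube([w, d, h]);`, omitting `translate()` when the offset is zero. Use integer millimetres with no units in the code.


cube([70, 70, 409]);
translate([0, 1113, 0]) cube([70, 70, 409]);
translate([1975, 0, 0]) cube([70, 70, 409]);
translate([1975, 1113, 0]) cube([70, 70, 409]);
translate([70, 0, 192]) cube([1905, 32, 137]);
translate([70, 1151, 192]) cube([1905, 32, 137]);
translate([0, 70, 192]) cube([32, 1043, 137]);
translate([2013, 70, 192]) cube([32, 1043, 137]);
translate([91, 0, 329]) cube([96, 1183, 15]);
translate([208, 0, 329]) cube([96, 1183, 15]);
translate([325, 0, 329]) cube([96, 1183, 15]);
translate([442, 0, 329]) cube([96, 1183, 15]);
translate([559, 0, 329]) cube([96, 1183, 15]);
translate([676, 0, 329]) cube([96, 1183, 15]);
translate([793, 0, 329]) cube([96, 1183, 15]);
translate([910, 0, 329]) cube([96, 1183, 15]);
translate([1027, 0, 329]) cube([96, 1183, 15]);
translate([1144, 0, 329]) cube([96, 1183, 15]);
translate([1261, 0, 329]) cube([96, 1183, 15]);
translate([1378, 0, 329]) cube([96, 1183, 15]);
translate([1495, 0, 329]) cube([96, 1183, 15]);
translate([1612, 0, 329]) cube([96, 1183, 15]);
translate([1729, 0, 329]) cube([96, 1183, 15]);
translate([1846, 0, 329]) cube([96, 1183, 15]);


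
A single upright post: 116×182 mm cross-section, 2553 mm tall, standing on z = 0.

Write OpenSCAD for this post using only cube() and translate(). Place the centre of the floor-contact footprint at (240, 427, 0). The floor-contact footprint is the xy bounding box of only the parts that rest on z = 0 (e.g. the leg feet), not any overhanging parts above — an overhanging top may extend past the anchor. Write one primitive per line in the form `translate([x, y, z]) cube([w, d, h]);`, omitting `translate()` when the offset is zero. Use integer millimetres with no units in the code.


translate([182, 336, 0]) cube([116, 182, 2553]);


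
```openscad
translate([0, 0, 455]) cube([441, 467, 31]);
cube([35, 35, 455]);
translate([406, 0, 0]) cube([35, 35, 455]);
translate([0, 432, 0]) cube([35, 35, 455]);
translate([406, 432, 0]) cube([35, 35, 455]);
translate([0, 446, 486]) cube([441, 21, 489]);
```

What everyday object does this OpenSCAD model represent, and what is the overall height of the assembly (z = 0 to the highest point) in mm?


A chair. The overall height is 975 mm.

A slab on four corner posts with a tall panel at the back — a chair. The seat slab sits at z = 455 with thickness 31, and the 489 mm backrest starts at the seat top, so the overall height is 455 + 31 + 489 = 975 mm.


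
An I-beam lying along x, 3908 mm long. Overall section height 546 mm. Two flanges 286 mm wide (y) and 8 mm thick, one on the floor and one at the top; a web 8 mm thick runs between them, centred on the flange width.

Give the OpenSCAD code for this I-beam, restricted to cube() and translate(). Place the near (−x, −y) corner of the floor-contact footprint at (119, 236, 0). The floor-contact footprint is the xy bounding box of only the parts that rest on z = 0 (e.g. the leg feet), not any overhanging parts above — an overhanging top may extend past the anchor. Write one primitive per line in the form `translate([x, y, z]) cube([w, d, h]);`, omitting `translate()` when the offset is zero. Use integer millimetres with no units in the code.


translate([119, 236, 0]) cube([3908, 286, 8]);
translate([119, 375, 8]) cube([3908, 8, 530]);
translate([119, 236, 538]) cube([3908, 286, 8]);


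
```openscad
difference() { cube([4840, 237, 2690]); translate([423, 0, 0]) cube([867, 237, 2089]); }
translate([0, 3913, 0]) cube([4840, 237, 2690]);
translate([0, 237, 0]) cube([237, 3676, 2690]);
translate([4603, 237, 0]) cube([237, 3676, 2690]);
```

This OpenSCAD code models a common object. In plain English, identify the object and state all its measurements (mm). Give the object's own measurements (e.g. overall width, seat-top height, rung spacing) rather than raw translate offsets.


A single room: four walls, each 2690 mm tall and 237 mm thick, enclosing an outside footprint 4840×4150 mm (x × y), no floor or roof. The front and back walls (−y and +y sides) run the full x-width; the side walls fit between their inner faces. A door opening 867 mm wide and 2089 mm tall is cut through the front wall from the floor up, its −x edge 423 mm from the wall's −x end.


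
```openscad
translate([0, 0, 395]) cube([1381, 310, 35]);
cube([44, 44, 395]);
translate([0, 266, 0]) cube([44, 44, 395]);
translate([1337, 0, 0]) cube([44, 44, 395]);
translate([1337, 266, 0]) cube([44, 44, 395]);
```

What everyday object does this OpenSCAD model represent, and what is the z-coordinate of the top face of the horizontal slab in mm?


A bench. The seat-top height is 430 mm.

A long slab on four corner posts — a bench. The slab sits at z = 395 with thickness 35, so the top is 395 + 35 = 430 mm.


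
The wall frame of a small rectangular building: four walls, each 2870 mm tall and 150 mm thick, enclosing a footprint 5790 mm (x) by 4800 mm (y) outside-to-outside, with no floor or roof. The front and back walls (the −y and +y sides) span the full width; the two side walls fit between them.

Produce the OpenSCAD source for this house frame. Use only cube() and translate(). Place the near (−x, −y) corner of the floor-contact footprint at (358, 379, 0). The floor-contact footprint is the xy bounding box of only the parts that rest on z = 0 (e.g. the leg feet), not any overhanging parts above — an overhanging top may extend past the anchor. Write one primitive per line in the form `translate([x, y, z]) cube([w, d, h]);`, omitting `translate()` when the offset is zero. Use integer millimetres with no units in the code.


translate([358, 379, 0]) cube([5790, 150, 2870]);
translate([358, 5029, 0]) cube([5790, 150, 2870]);
translate([358, 529, 0]) cube([150, 4500, 2870]);
translate([5998, 529, 0]) cube([150, 4500, 2870]);


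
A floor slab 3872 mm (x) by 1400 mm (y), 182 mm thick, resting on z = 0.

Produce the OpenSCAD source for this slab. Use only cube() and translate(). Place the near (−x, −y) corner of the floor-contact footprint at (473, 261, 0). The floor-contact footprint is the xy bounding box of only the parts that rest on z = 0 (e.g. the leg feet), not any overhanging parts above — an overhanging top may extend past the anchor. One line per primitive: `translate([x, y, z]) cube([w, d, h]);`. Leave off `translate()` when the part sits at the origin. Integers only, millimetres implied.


translate([473, 261, 0]) cube([3872, 1400, 182]);


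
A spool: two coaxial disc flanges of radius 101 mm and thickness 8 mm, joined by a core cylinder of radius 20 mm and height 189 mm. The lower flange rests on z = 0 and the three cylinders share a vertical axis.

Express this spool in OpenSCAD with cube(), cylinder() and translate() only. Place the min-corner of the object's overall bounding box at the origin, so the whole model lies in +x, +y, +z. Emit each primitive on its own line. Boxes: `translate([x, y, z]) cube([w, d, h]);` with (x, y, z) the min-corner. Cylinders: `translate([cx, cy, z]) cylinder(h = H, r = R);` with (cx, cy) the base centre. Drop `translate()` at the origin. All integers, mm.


translate([101, 101, 0]) cylinder(h = 8, r = 101);
translate([101, 101, 8]) cylinder(h = 189, r = 20);
translate([101, 101, 197]) cylinder(h = 8, r = 101);


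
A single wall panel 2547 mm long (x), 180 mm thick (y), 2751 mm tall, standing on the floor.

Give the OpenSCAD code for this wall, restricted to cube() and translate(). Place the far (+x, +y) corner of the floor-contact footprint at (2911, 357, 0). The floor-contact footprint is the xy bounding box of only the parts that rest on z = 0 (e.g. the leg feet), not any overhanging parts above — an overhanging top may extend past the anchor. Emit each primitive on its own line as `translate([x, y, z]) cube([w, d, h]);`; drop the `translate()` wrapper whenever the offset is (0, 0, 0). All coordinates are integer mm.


translate([364, 177, 0]) cube([2547, 180, 2751]);


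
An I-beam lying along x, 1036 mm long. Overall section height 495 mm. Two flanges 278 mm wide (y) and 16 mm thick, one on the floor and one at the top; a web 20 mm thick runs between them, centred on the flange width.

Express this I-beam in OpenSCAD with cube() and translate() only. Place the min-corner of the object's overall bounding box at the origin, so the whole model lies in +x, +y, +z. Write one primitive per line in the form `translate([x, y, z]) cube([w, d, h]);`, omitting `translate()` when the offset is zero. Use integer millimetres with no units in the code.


cube([1036, 278, 16]);
translate([0, 129, 16]) cube([1036, 20, 463]);
translate([0, 0, 479]) cube([1036, 278, 16]);


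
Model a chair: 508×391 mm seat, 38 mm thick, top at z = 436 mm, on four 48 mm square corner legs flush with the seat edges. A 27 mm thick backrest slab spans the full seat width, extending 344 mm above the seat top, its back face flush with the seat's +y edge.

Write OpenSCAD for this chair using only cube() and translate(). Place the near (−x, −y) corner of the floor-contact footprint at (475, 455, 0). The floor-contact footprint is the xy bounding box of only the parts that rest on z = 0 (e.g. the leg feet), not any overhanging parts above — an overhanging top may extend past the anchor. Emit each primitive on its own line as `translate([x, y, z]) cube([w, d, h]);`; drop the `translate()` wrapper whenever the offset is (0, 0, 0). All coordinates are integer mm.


translate([475, 455, 398]) cube([508, 391, 38]);
translate([475, 455, 0]) cube([48, 48, 398]);
translate([935, 455, 0]) cube([48, 48, 398]);
translate([475, 798, 0]) cube([48, 48, 398]);
translate([935, 798, 0]) cube([48, 48, 398]);
translate([475, 819, 436]) cube([508, 27, 344]);


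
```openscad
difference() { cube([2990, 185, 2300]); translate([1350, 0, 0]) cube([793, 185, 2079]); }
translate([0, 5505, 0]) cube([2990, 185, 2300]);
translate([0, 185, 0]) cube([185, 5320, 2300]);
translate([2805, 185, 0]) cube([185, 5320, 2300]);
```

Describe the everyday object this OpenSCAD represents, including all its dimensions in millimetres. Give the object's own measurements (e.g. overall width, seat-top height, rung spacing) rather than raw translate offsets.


A single room: four walls, each 2300 mm tall and 185 mm thick, enclosing an outside footprint 2990×5690 mm (x × y), no floor or roof. The front and back walls (−y and +y sides) run the full x-width; the side walls fit between their inner faces. A door opening 793 mm wide and 2079 mm tall is cut through the front wall from the floor up, its −x edge 1350 mm from the wall's −x end.


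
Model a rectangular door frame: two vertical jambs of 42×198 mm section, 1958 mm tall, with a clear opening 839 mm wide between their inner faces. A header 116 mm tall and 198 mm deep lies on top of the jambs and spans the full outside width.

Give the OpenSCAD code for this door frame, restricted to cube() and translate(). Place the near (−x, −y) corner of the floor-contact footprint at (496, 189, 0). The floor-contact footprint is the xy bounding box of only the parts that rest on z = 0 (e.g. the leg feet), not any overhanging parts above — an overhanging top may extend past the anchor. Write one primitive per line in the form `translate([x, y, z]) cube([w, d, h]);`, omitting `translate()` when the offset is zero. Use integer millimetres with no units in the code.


translate([496, 189, 0]) cube([42, 198, 1958]);
translate([1377, 189, 0]) cube([42, 198, 1958]);
translate([496, 189, 1958]) cube([923, 198, 116]);


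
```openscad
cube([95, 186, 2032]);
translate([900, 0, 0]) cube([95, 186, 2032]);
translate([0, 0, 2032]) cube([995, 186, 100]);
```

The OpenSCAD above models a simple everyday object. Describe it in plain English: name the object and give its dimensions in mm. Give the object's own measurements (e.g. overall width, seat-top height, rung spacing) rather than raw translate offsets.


A door frame. The clear opening is 805 mm wide and 2032 mm high. Two 95 mm wide jambs, 186 mm deep, stand either side of the opening from the floor to the top of the opening. A 100 mm thick head sits across the top of both jambs, spanning the full outside width of the frame.


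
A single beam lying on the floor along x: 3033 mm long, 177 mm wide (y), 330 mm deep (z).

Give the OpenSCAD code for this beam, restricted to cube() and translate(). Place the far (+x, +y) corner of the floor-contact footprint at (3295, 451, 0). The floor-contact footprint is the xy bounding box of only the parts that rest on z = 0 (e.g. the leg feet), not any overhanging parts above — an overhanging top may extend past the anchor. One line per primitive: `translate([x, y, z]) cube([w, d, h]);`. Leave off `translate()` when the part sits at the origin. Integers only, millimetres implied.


translate([262, 274, 0]) cube([3033, 177, 330]);


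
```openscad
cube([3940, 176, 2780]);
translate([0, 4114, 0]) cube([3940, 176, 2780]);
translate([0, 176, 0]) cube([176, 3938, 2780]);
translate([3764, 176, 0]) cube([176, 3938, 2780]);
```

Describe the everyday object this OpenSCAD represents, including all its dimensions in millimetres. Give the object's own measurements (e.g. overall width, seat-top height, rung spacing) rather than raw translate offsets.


The wall frame of a small rectangular building: four walls, each 2780 mm tall and 176 mm thick, enclosing a footprint 3940 mm (x) by 4290 mm (y) outside-to-outside, with no floor or roof. The front and back walls (the −y and +y sides) span the full width; the two side walls fit between them.


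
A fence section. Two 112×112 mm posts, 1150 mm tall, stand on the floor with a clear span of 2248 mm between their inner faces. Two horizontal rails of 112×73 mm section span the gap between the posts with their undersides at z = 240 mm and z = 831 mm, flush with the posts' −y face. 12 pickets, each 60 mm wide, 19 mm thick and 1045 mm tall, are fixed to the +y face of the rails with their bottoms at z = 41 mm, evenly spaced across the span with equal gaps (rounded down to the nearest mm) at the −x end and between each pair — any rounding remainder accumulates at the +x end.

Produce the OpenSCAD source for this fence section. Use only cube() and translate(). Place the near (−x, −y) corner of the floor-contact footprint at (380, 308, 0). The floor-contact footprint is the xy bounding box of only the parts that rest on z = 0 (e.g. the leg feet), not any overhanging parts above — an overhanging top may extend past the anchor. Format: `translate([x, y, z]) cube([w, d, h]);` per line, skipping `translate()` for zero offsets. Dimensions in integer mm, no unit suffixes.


translate([380, 308, 0]) cube([112, 112, 1150]);
translate([2740, 308, 0]) cube([112, 112, 1150]);
translate([492, 308, 240]) cube([2248, 112, 73]);
translate([492, 308, 831]) cube([2248, 112, 73]);
translate([609, 420, 41]) cube([60, 19, 1045]);
translate([786, 420, 41]) cube([60, 19, 1045]);
translate([963, 420, 41]) cube([60, 19, 1045]);
translate([1140, 420, 41]) cube([60, 19, 1045]);
translate([1317, 420, 41]) cube([60, 19, 1045]);
translate([1494, 420, 41]) cube([60, 19, 1045]);
translate([1671, 420, 41]) cube([60, 19, 1045]);
translate([1848, 420, 41]) cube([60, 19, 1045]);
translate([2025, 420, 41]) cube([60, 19, 1045]);
translate([2202, 420, 41]) cube([60, 19, 1045]);
translate([2379, 420, 41]) cube([60, 19, 1045]);
translate([2556, 420, 41]) cube([60, 19, 1045]);


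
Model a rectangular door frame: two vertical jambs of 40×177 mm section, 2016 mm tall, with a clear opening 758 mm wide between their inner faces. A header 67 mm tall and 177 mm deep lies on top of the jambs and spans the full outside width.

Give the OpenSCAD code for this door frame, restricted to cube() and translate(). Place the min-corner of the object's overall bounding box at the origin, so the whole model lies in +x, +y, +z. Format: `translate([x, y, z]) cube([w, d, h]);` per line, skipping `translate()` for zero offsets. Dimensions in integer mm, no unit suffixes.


cube([40, 177, 2016]);
translate([798, 0, 0]) cube([40, 177, 2016]);
translate([0, 0, 2016]) cube([838, 177, 67]);


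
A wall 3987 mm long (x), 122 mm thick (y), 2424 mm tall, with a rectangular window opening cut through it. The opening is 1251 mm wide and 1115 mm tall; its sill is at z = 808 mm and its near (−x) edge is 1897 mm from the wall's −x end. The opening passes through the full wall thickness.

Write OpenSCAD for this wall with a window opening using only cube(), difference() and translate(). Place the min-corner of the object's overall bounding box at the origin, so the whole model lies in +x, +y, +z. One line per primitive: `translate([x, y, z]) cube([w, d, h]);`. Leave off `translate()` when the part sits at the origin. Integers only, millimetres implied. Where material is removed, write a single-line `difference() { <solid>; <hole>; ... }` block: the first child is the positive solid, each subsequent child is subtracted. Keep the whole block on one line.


difference() { cube([3987, 122, 2424]); translate([1897, 0, 808]) cube([1251, 122, 1115]); }


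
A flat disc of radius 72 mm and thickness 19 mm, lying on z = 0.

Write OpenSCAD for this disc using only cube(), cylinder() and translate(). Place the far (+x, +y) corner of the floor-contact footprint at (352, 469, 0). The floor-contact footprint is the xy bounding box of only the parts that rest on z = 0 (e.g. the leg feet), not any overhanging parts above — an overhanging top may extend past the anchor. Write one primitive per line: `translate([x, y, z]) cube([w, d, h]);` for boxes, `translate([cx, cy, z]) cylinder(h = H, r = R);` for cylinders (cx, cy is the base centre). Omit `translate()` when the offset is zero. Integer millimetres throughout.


translate([280, 397, 0]) cylinder(h = 19, r = 72);


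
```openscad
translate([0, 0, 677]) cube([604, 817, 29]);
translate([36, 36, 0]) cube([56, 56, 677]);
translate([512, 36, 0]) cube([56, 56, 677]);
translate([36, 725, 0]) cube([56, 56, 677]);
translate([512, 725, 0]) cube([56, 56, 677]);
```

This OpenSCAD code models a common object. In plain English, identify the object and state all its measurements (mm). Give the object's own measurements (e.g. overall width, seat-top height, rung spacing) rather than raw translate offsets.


A rectangular dining table. The top is 604×817×29 mm with its upper surface at z = 706 mm. It stands on four 56×56 mm square legs, each inset 36 mm from the nearest pair of top edges, running from the floor to the underside of the top.


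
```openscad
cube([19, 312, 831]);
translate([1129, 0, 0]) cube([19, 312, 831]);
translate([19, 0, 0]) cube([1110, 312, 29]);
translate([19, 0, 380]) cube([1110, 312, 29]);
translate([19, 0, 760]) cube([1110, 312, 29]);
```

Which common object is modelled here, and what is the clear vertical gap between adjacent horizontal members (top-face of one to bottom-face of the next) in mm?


A bookshelf. The clear shelf gap is 351 mm.

Two tall side panels with 3 horizontal boards between them — a bookshelf. The first two shelf undersides are at z = 0 and z = 380; with shelf thickness 29, the clear gap is 380 − 0 − 29 = 351 mm.


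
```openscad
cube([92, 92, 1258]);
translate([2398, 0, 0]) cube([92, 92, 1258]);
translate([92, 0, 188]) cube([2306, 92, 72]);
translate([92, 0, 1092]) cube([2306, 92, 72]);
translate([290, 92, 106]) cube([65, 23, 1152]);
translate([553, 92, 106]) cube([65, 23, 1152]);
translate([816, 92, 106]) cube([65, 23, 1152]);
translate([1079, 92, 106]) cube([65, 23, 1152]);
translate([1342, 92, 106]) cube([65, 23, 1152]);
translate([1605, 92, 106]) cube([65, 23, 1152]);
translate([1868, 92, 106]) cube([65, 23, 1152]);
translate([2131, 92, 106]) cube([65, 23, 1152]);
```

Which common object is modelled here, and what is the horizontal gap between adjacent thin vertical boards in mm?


A fence section. The picket gap is 198 mm.

Two posts, two rails, 8 pickets — a fence section. Span 2306 mm holds 8 pickets of 65 mm with 9 equal gaps: ⌊(2306 − 8·65) / 9⌋ = 198 mm.


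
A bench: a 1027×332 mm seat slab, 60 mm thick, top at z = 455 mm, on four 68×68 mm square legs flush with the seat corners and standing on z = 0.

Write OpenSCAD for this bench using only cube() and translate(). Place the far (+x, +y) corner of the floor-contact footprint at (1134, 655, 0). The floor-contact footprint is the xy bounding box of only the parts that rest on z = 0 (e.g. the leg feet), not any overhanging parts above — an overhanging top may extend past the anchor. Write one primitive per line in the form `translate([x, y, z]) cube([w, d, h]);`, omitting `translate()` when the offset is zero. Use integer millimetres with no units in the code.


translate([107, 323, 395]) cube([1027, 332, 60]);
translate([107, 323, 0]) cube([68, 68, 395]);
translate([107, 587, 0]) cube([68, 68, 395]);
translate([1066, 323, 0]) cube([68, 68, 395]);
translate([1066, 587, 0]) cube([68, 68, 395]);


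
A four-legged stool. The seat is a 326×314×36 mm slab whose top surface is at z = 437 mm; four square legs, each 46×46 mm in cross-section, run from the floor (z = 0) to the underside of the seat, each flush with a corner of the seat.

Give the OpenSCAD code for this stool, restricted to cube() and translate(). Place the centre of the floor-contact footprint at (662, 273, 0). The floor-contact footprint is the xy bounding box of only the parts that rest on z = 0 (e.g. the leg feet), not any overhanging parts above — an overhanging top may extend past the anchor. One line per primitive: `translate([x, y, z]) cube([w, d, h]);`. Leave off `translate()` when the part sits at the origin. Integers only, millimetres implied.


translate([499, 116, 401]) cube([326, 314, 36]);
translate([499, 116, 0]) cube([46, 46, 401]);
translate([779, 116, 0]) cube([46, 46, 401]);
translate([499, 384, 0]) cube([46, 46, 401]);
translate([779, 384, 0]) cube([46, 46, 401]);


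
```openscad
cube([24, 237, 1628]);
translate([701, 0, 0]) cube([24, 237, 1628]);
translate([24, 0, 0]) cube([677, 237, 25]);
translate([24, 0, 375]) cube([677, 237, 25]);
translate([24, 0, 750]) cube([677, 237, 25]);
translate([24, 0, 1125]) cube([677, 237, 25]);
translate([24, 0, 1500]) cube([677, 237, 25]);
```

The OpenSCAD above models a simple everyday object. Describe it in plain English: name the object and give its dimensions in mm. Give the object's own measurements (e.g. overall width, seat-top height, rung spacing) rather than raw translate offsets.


An open bookshelf. Two side panels, each 24 mm thick, 237 mm deep and 1628 mm tall, stand 725 mm apart (outside-to-outside). Between them sit 5 shelves, each 25 mm thick and 237 mm deep, spanning the full gap between the sides. The bottom shelf rests on the floor (its underside at z = 0) and the clear gap between one shelf's top and the next shelf's underside is 350 mm.


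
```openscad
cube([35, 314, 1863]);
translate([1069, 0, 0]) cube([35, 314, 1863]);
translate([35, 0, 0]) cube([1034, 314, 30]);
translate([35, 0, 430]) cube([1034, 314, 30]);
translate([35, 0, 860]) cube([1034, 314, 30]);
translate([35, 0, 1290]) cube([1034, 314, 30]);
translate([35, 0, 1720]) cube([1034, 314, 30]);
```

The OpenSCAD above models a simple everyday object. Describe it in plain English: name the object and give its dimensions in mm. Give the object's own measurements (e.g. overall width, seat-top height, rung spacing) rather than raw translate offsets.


An open bookshelf. Two side panels, each 35 mm thick, 314 mm deep and 1863 mm tall, stand 1104 mm apart (outside-to-outside). Between them sit 5 shelves, each 30 mm thick and 314 mm deep, spanning the full gap between the sides. The bottom shelf rests on the floor (its underside at z = 0) and the clear gap between one shelf's top and the next shelf's underside is 400 mm.


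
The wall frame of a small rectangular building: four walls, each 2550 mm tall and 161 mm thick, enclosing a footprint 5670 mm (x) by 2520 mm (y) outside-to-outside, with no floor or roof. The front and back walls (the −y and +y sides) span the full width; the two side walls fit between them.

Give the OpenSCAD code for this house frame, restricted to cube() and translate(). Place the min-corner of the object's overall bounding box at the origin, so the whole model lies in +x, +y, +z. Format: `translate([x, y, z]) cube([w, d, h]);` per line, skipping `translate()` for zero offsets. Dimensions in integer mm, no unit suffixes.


cube([5670, 161, 2550]);
translate([0, 2359, 0]) cube([5670, 161, 2550]);
translate([0, 161, 0]) cube([161, 2198, 2550]);
translate([5509, 161, 0]) cube([161, 2198, 2550]);


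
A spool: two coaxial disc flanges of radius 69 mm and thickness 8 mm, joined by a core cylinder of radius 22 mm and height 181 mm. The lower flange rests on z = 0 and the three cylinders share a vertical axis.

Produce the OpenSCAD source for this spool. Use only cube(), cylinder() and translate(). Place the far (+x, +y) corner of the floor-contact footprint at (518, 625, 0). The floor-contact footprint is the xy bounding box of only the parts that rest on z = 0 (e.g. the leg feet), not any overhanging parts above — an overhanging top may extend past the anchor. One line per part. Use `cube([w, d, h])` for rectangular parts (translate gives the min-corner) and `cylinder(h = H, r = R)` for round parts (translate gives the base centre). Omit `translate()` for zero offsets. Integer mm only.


translate([449, 556, 0]) cylinder(h = 8, r = 69);
translate([449, 556, 8]) cylinder(h = 181, r = 22);
translate([449, 556, 189]) cylinder(h = 8, r = 69);
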